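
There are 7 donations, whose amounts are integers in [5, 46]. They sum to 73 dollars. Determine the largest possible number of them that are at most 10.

6

Suppose k of them are at most 10. Those contribute at most 10 each and the rest at most 46 each.
So the total is at most 10k + 46(7 − k) = 322 − 36k. This must still be ≥ 73, so k ≤ 6.
k = 6 is achieved by 6 values at 10 and 1 at 46, total 106; lower one of the 46's by 33 (still > 10) to reach 73.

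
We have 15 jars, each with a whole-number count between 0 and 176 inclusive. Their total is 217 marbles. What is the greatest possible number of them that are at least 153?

If k of the values are ≥ 153, the total is ≥ 153k + 0(15 − k).
Setting 153k + 0(15 − k) ≤ 217 gives 153k ≤ 217, so k ≤ 1.
k = 1 is achieved by 1 value at 153 and 14 at 0, total 153; add 64 to one value (staying below 153) to reach 217.

1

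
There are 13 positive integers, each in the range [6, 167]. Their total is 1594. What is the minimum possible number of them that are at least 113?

Each value short of 113 is at most 112, costing at least 167 − 112 = 55 against the maximum total of 2171.
We can afford to lose at most 2171 − 1594 = 577, so at most ⌊577/55⌋ = 10 fall short, and at least 3 are ≥ 113.
Exactly 3 works: 3 values at 167 and 10 at 112 total 1621; lower one of the high values by 27 (still ≥ 113) to hit 1594.

3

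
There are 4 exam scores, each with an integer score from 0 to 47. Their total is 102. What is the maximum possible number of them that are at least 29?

3

Suppose k of them are at least 29. Those contribute at least 29 each and the other 4 − k at least 0 each.
So the total is at least 29k + 0(4 − k) = 0 + 29k. This must be ≤ 102, giving k ≤ 3.
k = 3 is achieved by 3 values at 29 and 1 at 0, total 87; add 15 to one value (staying below 29) to reach 102.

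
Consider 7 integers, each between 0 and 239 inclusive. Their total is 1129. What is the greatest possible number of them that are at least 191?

Suppose k of them are at least 191. Those contribute at least 191 each and the other 7 − k at least 0 each.
So the total is at least 191k + 0(7 − k) = 0 + 191k. This must be ≤ 1129, giving k ≤ 5.
k = 5 is achieved by 5 values at 191 and 2 at 0, total 955; add 174 to one value (staying below 191) to reach 1129.

5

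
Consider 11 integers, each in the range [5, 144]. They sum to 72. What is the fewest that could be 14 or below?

10

Let j be the number exceeding 14. Then the total is ≥ 15·j + 5·(11 − j) = 55 + 10j.
So 10j ≤ 17 and j ≤ 1; hence at least 11 − 1 = 10 are ≤ 14.
Exactly 10 works: 10 values at 5 and 1 at 15 total 65; raise one of the low values by 7 (still ≤ 14) to hit 72.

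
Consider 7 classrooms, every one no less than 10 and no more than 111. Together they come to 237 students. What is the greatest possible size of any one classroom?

To make one classroom as large as possible, make the other 6 as small as possible.
The other 6 contribute at least 6 × 10 = 60, leaving at most 237 − 60 = 177.
But each classroom is capped at 111, so the maximum is 111.
Achievable: one at 111 and the other 6 totalling 126, which fits since 6 × 10 ≤ 126 ≤ 6 × 111.

111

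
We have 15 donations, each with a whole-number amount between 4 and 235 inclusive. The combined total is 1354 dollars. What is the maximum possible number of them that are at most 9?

9

Each value at 9 or below falls at least 235 − 9 = 226 short of the ceiling 235.
The ceiling total is 15 × 235 = 3525, and we need 1354, so at most ⌊(3525 − 1354)/226⌋ = 9 can be that low.
k = 9 is achieved by 9 values at 9 and 6 at 235, total 1491; lower one of the 235's by 137 (still > 9) to reach 1354.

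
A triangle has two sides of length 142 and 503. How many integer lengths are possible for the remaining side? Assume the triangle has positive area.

283

The triangle inequality gives |142 − 503| < c < 142 + 503, i.e. 361 < c < 645.
So c can be any integer from 362 to 644: 283 values.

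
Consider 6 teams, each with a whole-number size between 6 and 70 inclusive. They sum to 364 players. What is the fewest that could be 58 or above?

Each value short of 58 is at most 57, costing at least 70 − 57 = 13 against the maximum total of 420.
We can afford to lose at most 420 − 364 = 56, so at most ⌊56/13⌋ = 4 fall short, and at least 2 are ≥ 58.
Exactly 2 works: 2 values at 70 and 4 at 57 total 368; lower one of the high values by 4 (still ≥ 58) to hit 364.

2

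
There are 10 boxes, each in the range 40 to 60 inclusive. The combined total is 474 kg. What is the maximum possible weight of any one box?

To make one box as large as possible, make the other 9 as small as possible.
The other 9 contribute at least 9 × 40 = 360, leaving at most 474 − 360 = 114.
But each box is capped at 60, so the maximum is 60.
Achievable: one at 60 and the other 9 totalling 414, which fits since 9 × 40 ≤ 414 ≤ 9 × 60.

60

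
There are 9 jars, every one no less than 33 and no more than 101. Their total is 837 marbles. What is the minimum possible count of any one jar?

To make one jar as small as possible, make the other 8 as large as possible.
The other 8 can take up 8 × 101 = 808 ≥ 837 − 33, so one jar can sit at its floor of 33.
Achievable: one at 33 and the other 8 totalling 804, which fits since 8 × 33 ≤ 804 ≤ 8 × 101.

33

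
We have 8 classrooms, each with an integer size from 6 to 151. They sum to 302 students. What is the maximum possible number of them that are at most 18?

6

Each value at 18 or below falls at least 151 − 18 = 133 short of the ceiling 151.
The ceiling total is 8 × 151 = 1208, and we need 302, so at most ⌊(1208 − 302)/133⌋ = 6 can be that low.
k = 6 is achieved by 6 values at 18 and 2 at 151, total 410; lower one of the 151's by 108 (still > 18) to reach 302.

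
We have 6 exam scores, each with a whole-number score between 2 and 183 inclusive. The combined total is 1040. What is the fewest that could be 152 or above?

5

If only k of them are at least 152, the other 6 − k are at most 151, so the total is at most k·183 + (6 − k)·151.
This must reach 1040, so k·183 + (6 − k)·151 ≥ 1040, giving k ≥ 5.
Exactly 5 works: 5 values at 183 and 1 at 151 total 1066; lower one of the high values by 26 (still ≥ 152) to hit 1040.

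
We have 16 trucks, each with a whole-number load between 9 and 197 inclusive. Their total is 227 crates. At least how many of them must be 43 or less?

14

Each value above 43 is at least 44, contributing at least 44 − 9 = 35 above the floor 9.
The sum exceeds the floor total 144 by 83, so at most ⌊83/35⌋ = 2 exceed 43, and at least 14 are ≤ 43.
Exactly 14 works: 14 values at 9 and 2 at 44 total 214; raise one of the low values by 13 (still ≤ 43) to hit 227.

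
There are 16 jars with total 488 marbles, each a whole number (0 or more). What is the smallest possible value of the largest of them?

31

The 16 values sum to 488, so their maximum is at least ⌈488/16⌉ = 31.
Achievable: 8 of them at 31 and 8 at 30 total 488.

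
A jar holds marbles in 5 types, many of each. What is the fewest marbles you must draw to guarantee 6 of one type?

In the worst case you draw 5 of each of the 5 types: 5 × 5 = 25.
One more forces 6 of some type, so 25 + 1 = 26.

26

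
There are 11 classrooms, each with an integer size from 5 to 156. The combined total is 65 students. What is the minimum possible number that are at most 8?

Each value above 8 is at least 9, contributing at least 9 − 5 = 4 above the floor 5.
The sum exceeds the floor total 55 by 10, so at most ⌊10/4⌋ = 2 exceed 8, and at least 9 are ≤ 8.
Exactly 9 works: 9 values at 5 and 2 at 9 total 63; raise one of the low values by 2 (still ≤ 8) to hit 65.

9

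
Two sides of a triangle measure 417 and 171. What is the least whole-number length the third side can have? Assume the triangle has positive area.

247

The third side must exceed |417 − 171| = 246.
The smallest integer above 246 is 247.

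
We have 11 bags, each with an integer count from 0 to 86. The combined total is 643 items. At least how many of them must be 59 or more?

If only k of them are at least 59, the other 11 − k are at most 58, so the total is at most k·86 + (11 − k)·58.
This must reach 643, so k·86 + (11 − k)·58 ≥ 643, giving k ≥ 1.
Exactly 1 works: 1 value at 86 and 10 at 58 total 666; lower one of the high values by 23 (still ≥ 59) to hit 643.

1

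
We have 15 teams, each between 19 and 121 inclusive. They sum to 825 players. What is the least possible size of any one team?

Minimizing one value means maximizing the remaining 14.
The other 14 can take up 14 × 121 = 1694 ≥ 825 − 19, so one team can sit at its floor of 19.
Achievable: one at 19 and the other 14 totalling 806, which fits since 14 × 19 ≤ 806 ≤ 14 × 121.

19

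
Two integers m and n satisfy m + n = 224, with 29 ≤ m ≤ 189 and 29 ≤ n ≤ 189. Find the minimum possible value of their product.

Since m + n is fixed, pushing one of them to its bound minimizes the product.
The extreme feasible split is m = 35, n = 189, giving mn = 6615.

6615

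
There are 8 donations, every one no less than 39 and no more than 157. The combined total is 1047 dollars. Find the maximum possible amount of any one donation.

To make one donation as large as possible, make the other 7 as small as possible.
The other 7 contribute at least 7 × 39 = 273, leaving at most 1047 − 273 = 774.
But each donation is capped at 157, so the maximum is 157.
Achievable: one at 157 and the other 7 totalling 890, which fits since 7 × 39 ≤ 890 ≤ 7 × 157.

157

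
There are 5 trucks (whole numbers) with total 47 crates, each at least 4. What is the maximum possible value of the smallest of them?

The 5 values sum to 47, so their minimum is at most ⌊47/5⌋ = 9.
Equality holds with 3 values of 9 and 2 values of 10.

9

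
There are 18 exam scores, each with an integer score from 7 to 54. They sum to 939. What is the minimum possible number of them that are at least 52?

7

If only k of them are at least 52, the other 18 − k are at most 51, so the total is at most k·54 + (18 − k)·51.
This must reach 939, so k·54 + (18 − k)·51 ≥ 939, giving k ≥ 7.
Exactly 7 works: 7 values at 54 and 11 at 51 total 939.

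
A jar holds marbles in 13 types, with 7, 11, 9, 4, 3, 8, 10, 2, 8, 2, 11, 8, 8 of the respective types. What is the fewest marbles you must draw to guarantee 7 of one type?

66

In the worst case you take as many as possible of each type without reaching 7: 6 + 6 + 6 + 4 + 3 + 6 + 6 + 2 + 6 + 2 + 6 + 6 + 6 = 65.
The next one must give 7 of some type, so 65 + 1 = 66.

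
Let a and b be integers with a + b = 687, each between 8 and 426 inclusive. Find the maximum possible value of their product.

117992

ab = a(687 − a) is maximized when a is as near 687/2 as the bounds allow.
Taking a = 343 and b = 344 (both in [8, 426]) gives ab = 117992.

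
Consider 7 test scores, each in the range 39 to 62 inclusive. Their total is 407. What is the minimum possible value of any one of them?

39

Minimizing one value means maximizing the remaining 6.
The other 6 can take up 6 × 62 = 372 ≥ 407 − 39, so one score can sit at its floor of 39.
Achievable: one at 39 and the other 6 totalling 368, which fits since 6 × 39 ≤ 368 ≤ 6 × 62.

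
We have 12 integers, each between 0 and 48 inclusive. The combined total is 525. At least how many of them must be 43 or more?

If only k of them are at least 43, the other 12 − k are at most 42, so the total is at most k·48 + (12 − k)·42.
This must reach 525, so k·48 + (12 − k)·42 ≥ 525, giving k ≥ 4.
Exactly 4 works: 4 values at 48 and 8 at 42 total 528; lower one of the high values by 3 (still ≥ 43) to hit 525.

4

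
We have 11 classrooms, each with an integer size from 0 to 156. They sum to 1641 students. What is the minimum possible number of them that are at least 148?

If only k of them are at least 148, the other 11 − k are at most 147, so the total is at most k·156 + (11 − k)·147.
This must reach 1641, so k·156 + (11 − k)·147 ≥ 1641, giving k ≥ 3.
Exactly 3 works: 3 values at 156 and 8 at 147 total 1644; lower one of the high values by 3 (still ≥ 148) to hit 1641.

3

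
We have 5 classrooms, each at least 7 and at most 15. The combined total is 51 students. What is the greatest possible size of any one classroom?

15

To make one classroom as large as possible, make the other 4 as small as possible.
The other 4 contribute at least 4 × 7 = 28, leaving at most 51 − 28 = 23.
But each classroom is capped at 15, so the maximum is 15.
Achievable: one at 15 and the other 4 totalling 36, which fits since 4 × 7 ≤ 36 ≤ 4 × 15.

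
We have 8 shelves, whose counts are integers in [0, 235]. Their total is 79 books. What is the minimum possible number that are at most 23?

5

Each value above 23 is at least 24, contributing at least 24 − 0 = 24 above the floor 0.
The sum exceeds the floor total 0 by 79, so at most ⌊79/24⌋ = 3 exceed 23, and at least 5 are ≤ 23.
Exactly 5 works: 5 values at 0 and 3 at 24 total 72; raise one of the low values by 7 (still ≤ 23) to hit 79.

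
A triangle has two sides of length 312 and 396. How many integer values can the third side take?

The triangle inequality gives |312 − 396| < c < 312 + 396, i.e. 84 < c < 708.
So c can be any integer from 85 to 707: 623 values.

623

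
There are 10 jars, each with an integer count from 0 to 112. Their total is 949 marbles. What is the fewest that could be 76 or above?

Suppose at most 10 − j of them reach 76; then j values are ≤ 75 and the rest ≤ 112.
The total is then ≤ 75·j + 112·(10 − j) = 1120 − 37j. For this to be ≥ 949 we need j ≤ 4, so at least 10 − 4 = 6 must reach 76.
Exactly 6 works: 6 values at 112 and 4 at 75 total 972; lower one of the high values by 23 (still ≥ 76) to hit 949.

6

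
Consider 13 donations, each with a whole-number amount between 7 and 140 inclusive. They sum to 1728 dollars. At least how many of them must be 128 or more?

If only k of them are at least 128, the other 13 − k are at most 127, so the total is at most k·140 + (13 − k)·127.
This must reach 1728, so k·140 + (13 − k)·127 ≥ 1728, giving k ≥ 6.
Exactly 6 works: 6 values at 140 and 7 at 127 total 1729; lower one of the high values by 1 (still ≥ 128) to hit 1728.

6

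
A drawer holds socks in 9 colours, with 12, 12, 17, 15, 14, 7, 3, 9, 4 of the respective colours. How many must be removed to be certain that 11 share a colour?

74

In the worst case you take as many as possible of each colour without reaching 11: 10 + 10 + 10 + 10 + 10 + 7 + 3 + 9 + 4 = 73.
The next one must give 11 of some colour, so 73 + 1 = 74.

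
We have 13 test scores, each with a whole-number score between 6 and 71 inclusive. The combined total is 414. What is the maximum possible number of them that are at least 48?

8

If k of the values are ≥ 48, the total is ≥ 48k + 6(13 − k).
Setting 48k + 6(13 − k) ≤ 414 gives 42k ≤ 336, so k ≤ 8.
k = 8 is achieved by 8 values at 48 and 5 at 6, total 414.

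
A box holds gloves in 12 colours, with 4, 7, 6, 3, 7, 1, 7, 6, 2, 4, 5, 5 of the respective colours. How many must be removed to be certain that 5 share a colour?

In the worst case you take as many as possible of each colour without reaching 5: 4 + 4 + 4 + 3 + 4 + 1 + 4 + 4 + 2 + 4 + 4 + 4 = 42.
The next one must give 5 of some colour, so 42 + 1 = 43.

43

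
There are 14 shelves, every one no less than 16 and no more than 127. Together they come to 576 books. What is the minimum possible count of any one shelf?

16

Minimizing one value means maximizing the remaining 13.
The other 13 can take up 13 × 127 = 1651 ≥ 576 − 16, so one shelf can sit at its floor of 16.
Achievable: one at 16 and the other 13 totalling 560, which fits since 13 × 16 ≤ 560 ≤ 13 × 127.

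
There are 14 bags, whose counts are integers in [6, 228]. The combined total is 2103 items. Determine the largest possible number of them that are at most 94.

8

Each value at 94 or below falls at least 228 − 94 = 134 short of the ceiling 228.
The ceiling total is 14 × 228 = 3192, and we need 2103, so at most ⌊(3192 − 2103)/134⌋ = 8 can be that low.
k = 8 is achieved by 8 values at 94 and 6 at 228, total 2120; lower one of the 228's by 17 (still > 94) to reach 2103.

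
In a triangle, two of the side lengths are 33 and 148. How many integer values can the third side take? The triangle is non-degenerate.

The triangle inequality gives |33 − 148| < c < 33 + 148, i.e. 115 < c < 181.
So c can be any integer from 116 to 180: 65 values.

65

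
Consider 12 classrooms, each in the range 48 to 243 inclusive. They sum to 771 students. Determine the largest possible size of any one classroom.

243

Maximizing one value means minimizing the remaining 11.
The other 11 contribute at least 11 × 48 = 528, leaving at most 771 − 528 = 243.
Since 243 ≤ 243, this is achievable: one at 243 and 11 at 48.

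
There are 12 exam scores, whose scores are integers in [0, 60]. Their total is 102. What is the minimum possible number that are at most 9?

Each value above 9 is at least 10, contributing at least 10 − 0 = 10 above the floor 0.
The sum exceeds the floor total 0 by 102, so at most ⌊102/10⌋ = 10 exceed 9, and at least 2 are ≤ 9.
Exactly 2 works: 2 values at 0 and 10 at 10 total 100; raise one of the low values by 2 (still ≤ 9) to hit 102.

2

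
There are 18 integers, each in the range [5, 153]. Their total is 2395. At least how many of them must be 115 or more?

Each value short of 115 is at most 114, costing at least 153 − 114 = 39 against the maximum total of 2754.
We can afford to lose at most 2754 − 2395 = 359, so at most ⌊359/39⌋ = 9 fall short, and at least 9 are ≥ 115.
Exactly 9 works: 9 values at 153 and 9 at 114 total 2403; lower one of the high values by 8 (still ≥ 115) to hit 2395.

9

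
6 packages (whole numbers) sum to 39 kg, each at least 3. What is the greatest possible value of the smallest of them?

6

If every one of the 6 were at least 7, the total would be at least 6 × 7 = 42 > 39.
Equality holds with 3 values of 6 and 3 values of 7.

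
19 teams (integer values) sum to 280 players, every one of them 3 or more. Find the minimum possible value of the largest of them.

Some value must be at least ⌈280/19⌉ = 15, since 19 × 14 = 266 < 280.
Achievable: 14 of them at 15 and 5 at 14 total 280.

15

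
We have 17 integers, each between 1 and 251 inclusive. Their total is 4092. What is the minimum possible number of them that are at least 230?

10

If only k of them are at least 230, the other 17 − k are at most 229, so the total is at most k·251 + (17 − k)·229.
This must reach 4092, so k·251 + (17 − k)·229 ≥ 4092, giving k ≥ 10.
Exactly 10 works: 10 values at 251 and 7 at 229 total 4113; lower one of the high values by 21 (still ≥ 230) to hit 4092.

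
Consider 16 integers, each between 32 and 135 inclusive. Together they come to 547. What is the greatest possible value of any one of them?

67

To make one integer as large as possible, make the other 15 as small as possible.
The other 15 contribute at least 15 × 32 = 480, leaving at most 547 − 480 = 67.
Since 67 ≤ 135, this is achievable: one at 67 and 15 at 32.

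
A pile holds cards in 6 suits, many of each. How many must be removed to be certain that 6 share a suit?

31

You could draw 5 of every suit without reaching 6 of any — 30 in all.
One more forces 6 of some suit, so 30 + 1 = 31.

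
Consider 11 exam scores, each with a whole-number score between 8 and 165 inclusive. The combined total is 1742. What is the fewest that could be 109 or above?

Each value short of 109 is at most 108, costing at least 165 − 108 = 57 against the maximum total of 1815.
We can afford to lose at most 1815 − 1742 = 73, so at most ⌊73/57⌋ = 1 fall short, and at least 10 are ≥ 109.
Exactly 10 works: 10 values at 165 and 1 at 108 total 1758; lower one of the high values by 16 (still ≥ 109) to hit 1742.

10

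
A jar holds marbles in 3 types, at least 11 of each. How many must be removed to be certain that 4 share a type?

10

You could draw 3 of every type without reaching 4 of any — 9 in all.
One more forces 4 of some type, so 9 + 1 = 10.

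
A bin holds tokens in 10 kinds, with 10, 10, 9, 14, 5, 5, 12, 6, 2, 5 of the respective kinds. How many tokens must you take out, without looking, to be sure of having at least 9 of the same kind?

64

In the worst case you take as many as possible of each kind without reaching 9: 8 + 8 + 8 + 8 + 5 + 5 + 8 + 6 + 2 + 5 = 63.
The next one must give 9 of some kind, so 63 + 1 = 64.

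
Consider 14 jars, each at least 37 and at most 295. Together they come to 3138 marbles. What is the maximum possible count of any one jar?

Maximizing one value means minimizing the remaining 13.
The other 13 contribute at least 13 × 37 = 481, leaving at most 3138 − 481 = 2657.
But each jar is capped at 295, so the maximum is 295.
Achievable: one at 295 and the other 13 totalling 2843, which fits since 13 × 37 ≤ 2843 ≤ 13 × 295.

295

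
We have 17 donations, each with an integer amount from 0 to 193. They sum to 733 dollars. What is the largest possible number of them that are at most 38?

Suppose k of them are at most 38. Those contribute at most 38 each and the rest at most 193 each.
So the total is at most 38k + 193(17 − k) = 3281 − 155k. This must still be ≥ 733, so k ≤ 16.
k = 16 is achieved by 16 values at 38 and 1 at 193, total 801; lower one of the 193's by 68 (still > 38) to reach 733.

16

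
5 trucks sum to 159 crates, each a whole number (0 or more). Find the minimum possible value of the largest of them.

32

Some value must be at least ⌈159/5⌉ = 32, since 5 × 31 = 155 < 159.
Achievable: 4 of them at 32 and 1 at 31 total 159.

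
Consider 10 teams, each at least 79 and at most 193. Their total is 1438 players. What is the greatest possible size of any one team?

Maximizing one value means minimizing the remaining 9.
The other 9 contribute at least 9 × 79 = 711, leaving at most 1438 − 711 = 727.
But each team is capped at 193, so the maximum is 193.
Achievable: one at 193 and the other 9 totalling 1245, which fits since 9 × 79 ≤ 1245 ≤ 9 × 193.

193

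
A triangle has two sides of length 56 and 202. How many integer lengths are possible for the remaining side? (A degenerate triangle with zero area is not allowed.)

The triangle inequality gives |56 − 202| < c < 56 + 202, i.e. 146 < c < 258.
So c can be any integer from 147 to 257: 111 values.

111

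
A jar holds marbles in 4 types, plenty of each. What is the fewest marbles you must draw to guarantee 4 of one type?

In the worst case you draw 3 of each of the 4 types: 4 × 3 = 12.
One more forces 4 of some type, so 12 + 1 = 13.

13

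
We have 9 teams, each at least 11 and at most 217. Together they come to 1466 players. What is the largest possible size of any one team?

217

Maximizing one value means minimizing the remaining 8.
The other 8 contribute at least 8 × 11 = 88, leaving at most 1466 − 88 = 1378.
But each team is capped at 217, so the maximum is 217.
Achievable: one at 217 and the other 8 totalling 1249, which fits since 8 × 11 ≤ 1249 ≤ 8 × 217.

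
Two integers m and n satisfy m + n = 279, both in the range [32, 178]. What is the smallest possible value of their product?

Since m + n is fixed, pushing one of them to its bound minimizes the product.
At the endpoint m = 101, n = 279 − 101 = 178, so mn = 101 × 178 = 17978.

17978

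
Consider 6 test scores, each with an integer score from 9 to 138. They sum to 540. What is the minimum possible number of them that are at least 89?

1

Each value short of 89 is at most 88, costing at least 138 − 88 = 50 against the maximum total of 828.
We can afford to lose at most 828 − 540 = 288, so at most ⌊288/50⌋ = 5 fall short, and at least 1 are ≥ 89.
Exactly 1 works: 1 value at 138 and 5 at 88 total 578; lower one of the high values by 38 (still ≥ 89) to hit 540.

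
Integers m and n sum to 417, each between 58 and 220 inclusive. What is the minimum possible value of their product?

For a fixed sum, mn is smallest when m and n are as far apart as possible.
The extreme feasible split is m = 197, n = 220, giving mn = 43340.

43340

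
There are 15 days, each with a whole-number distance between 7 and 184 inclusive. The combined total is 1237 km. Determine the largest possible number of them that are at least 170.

If k of the values are ≥ 170, the total is ≥ 170k + 7(15 − k).
Setting 170k + 7(15 − k) ≤ 1237 gives 163k ≤ 1132, so k ≤ 6.
k = 6 is achieved by 6 values at 170 and 9 at 7, total 1083; add 154 to one value (staying below 170) to reach 1237.

6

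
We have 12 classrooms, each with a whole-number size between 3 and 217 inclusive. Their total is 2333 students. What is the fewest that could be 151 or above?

8

If only k of them are at least 151, the other 12 − k are at most 150, so the total is at most k·217 + (12 − k)·150.
This must reach 2333, so k·217 + (12 − k)·150 ≥ 2333, giving k ≥ 8.
Exactly 8 works: 8 values at 217 and 4 at 150 total 2336; lower one of the high values by 3 (still ≥ 151) to hit 2333.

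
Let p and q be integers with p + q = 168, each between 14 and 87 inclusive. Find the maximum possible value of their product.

7056

For a fixed sum, the product pq is largest when p and q are as close as possible.
Taking p = 84 and q = 84 (both in [14, 87]) gives pq = 7056.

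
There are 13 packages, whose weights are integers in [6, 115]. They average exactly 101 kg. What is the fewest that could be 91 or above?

6

The total is 13 × 101 = 1313.
Suppose at most 13 − j of them reach 91; then j values are ≤ 90 and the rest ≤ 115.
The total is then ≤ 90·j + 115·(13 − j) = 1495 − 25j. For this to be ≥ 1313 we need j ≤ 7, so at least 13 − 7 = 6 must reach 91.
Exactly 6 works: 6 values at 115 and 7 at 90 total 1320; lower one of the high values by 7 (still ≥ 91) to hit 1313.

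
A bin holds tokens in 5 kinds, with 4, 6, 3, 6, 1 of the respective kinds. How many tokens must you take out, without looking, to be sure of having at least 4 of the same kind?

In the worst case you take as many as possible of each kind without reaching 4: 3 + 3 + 3 + 3 + 1 = 13.
The next one must give 4 of some kind, so 13 + 1 = 14.

14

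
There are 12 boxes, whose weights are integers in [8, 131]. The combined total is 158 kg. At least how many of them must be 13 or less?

Let j be the number exceeding 13. Then the total is ≥ 14·j + 8·(12 − j) = 96 + 6j.
So 6j ≤ 62 and j ≤ 10; hence at least 12 − 10 = 2 are ≤ 13.
Exactly 2 works: 2 values at 8 and 10 at 14 total 156; raise one of the low values by 2 (still ≤ 13) to hit 158.

2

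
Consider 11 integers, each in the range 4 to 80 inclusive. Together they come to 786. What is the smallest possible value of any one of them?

To make one integer as small as possible, make the other 10 as large as possible.
The other 10 can take up 10 × 80 = 800 ≥ 786 − 4, so one integer can sit at its floor of 4.
Achievable: one at 4 and the other 10 totalling 782, which fits since 10 × 4 ≤ 782 ≤ 10 × 80.

4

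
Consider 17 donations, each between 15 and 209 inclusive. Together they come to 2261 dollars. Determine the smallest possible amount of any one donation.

To make one donation as small as possible, make the other 16 as large as possible.
The other 16 can take up 16 × 209 = 3344 ≥ 2261 − 15, so one donation can sit at its floor of 15.
Achievable: one at 15 and the other 16 totalling 2246, which fits since 16 × 15 ≤ 2246 ≤ 16 × 209.

15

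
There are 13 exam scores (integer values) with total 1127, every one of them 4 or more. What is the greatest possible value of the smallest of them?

The 13 values sum to 1127, so their minimum is at most ⌊1127/13⌋ = 86.
Equality holds with 4 values of 86 and 9 values of 87.

86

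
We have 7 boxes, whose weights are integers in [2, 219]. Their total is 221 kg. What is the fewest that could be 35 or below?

If only k of them are at most 35, the other 7 − k are at least 36, so the total is at least (7 − k)·36 + k·2.
This is ≤ 221, so (7 − k)·36 + 2k ≤ 221, which gives k ≥ 1.
Exactly 1 works: 1 value at 2 and 6 at 36 total 218; raise one of the low values by 3 (still ≤ 35) to hit 221.

1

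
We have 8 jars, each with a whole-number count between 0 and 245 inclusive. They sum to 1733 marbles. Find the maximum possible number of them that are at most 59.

1

Suppose k of them are at most 59. Those contribute at most 59 each and the rest at most 245 each.
So the total is at most 59k + 245(8 − k) = 1960 − 186k. This must still be ≥ 1733, so k ≤ 1.
k = 1 is achieved by 1 value at 59 and 7 at 245, total 1774; lower one of the 245's by 41 (still > 59) to reach 1733.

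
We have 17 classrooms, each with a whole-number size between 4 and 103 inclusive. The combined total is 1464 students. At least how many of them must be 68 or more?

10

Suppose at most 17 − j of them reach 68; then j values are ≤ 67 and the rest ≤ 103.
The total is then ≤ 67·j + 103·(17 − j) = 1751 − 36j. For this to be ≥ 1464 we need j ≤ 7, so at least 17 − 7 = 10 must reach 68.
Exactly 10 works: 10 values at 103 and 7 at 67 total 1499; lower one of the high values by 35 (still ≥ 68) to hit 1464.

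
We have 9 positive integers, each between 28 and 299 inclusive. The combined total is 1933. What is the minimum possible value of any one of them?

28

To make one integer as small as possible, make the other 8 as large as possible.
The other 8 can take up 8 × 299 = 2392 ≥ 1933 − 28, so one integer can sit at its floor of 28.
Achievable: one at 28 and the other 8 totalling 1905, which fits since 8 × 28 ≤ 1905 ≤ 8 × 299.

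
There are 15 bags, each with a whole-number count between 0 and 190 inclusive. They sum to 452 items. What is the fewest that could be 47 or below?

6

Each value above 47 is at least 48, contributing at least 48 − 0 = 48 above the floor 0.
The sum exceeds the floor total 0 by 452, so at most ⌊452/48⌋ = 9 exceed 47, and at least 6 are ≤ 47.
Exactly 6 works: 6 values at 0 and 9 at 48 total 432; raise one of the low values by 20 (still ≤ 47) to hit 452.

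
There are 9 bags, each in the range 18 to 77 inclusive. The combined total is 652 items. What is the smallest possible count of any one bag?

36

Minimizing one value means maximizing the remaining 8.
The other 8 contribute at most 8 × 77 = 616, leaving at least 652 − 616 = 36.
Since 36 ≥ 18, this is achievable: one at 36 and 8 at 77.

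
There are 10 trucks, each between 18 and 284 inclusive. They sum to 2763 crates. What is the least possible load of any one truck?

207

To make one truck as small as possible, make the other 9 as large as possible.
The other 9 contribute at most 9 × 284 = 2556, leaving at least 2763 − 2556 = 207.
Since 207 ≥ 18, this is achievable: one at 207 and 9 at 284.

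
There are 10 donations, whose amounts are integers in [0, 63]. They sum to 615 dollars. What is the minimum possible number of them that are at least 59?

7

Each value short of 59 is at most 58, costing at least 63 − 58 = 5 against the maximum total of 630.
We can afford to lose at most 630 − 615 = 15, so at most ⌊15/5⌋ = 3 fall short, and at least 7 are ≥ 59.
Exactly 7 works: 7 values at 63 and 3 at 58 total 615.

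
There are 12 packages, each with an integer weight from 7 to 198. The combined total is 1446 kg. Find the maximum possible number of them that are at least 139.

If k of the values are ≥ 139, the total is ≥ 139k + 7(12 − k).
Setting 139k + 7(12 − k) ≤ 1446 gives 132k ≤ 1362, so k ≤ 10.
k = 10 is achieved by 10 values at 139 and 2 at 7, total 1404; add 42 to one value (staying below 139) to reach 1446.

10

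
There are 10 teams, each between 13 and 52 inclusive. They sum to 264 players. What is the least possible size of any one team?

To make one team as small as possible, make the other 9 as large as possible.
The other 9 can take up 9 × 52 = 468 ≥ 264 − 13, so one team can sit at its floor of 13.
Achievable: one at 13 and the other 9 totalling 251, which fits since 9 × 13 ≤ 251 ≤ 9 × 52.

13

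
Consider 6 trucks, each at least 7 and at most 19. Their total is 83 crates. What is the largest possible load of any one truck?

Maximizing one value means minimizing the remaining 5.
The other 5 contribute at least 5 × 7 = 35, leaving at most 83 − 35 = 48.
But each truck is capped at 19, so the maximum is 19.
Achievable: one at 19 and the other 5 totalling 64, which fits since 5 × 7 ≤ 64 ≤ 5 × 19.

19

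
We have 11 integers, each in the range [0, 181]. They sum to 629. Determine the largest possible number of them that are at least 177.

3

If k of the values are ≥ 177, the total is ≥ 177k + 0(11 − k).
Setting 177k + 0(11 − k) ≤ 629 gives 177k ≤ 629, so k ≤ 3.
k = 3 is achieved by 3 values at 177 and 8 at 0, total 531; add 98 to one value (staying below 177) to reach 629.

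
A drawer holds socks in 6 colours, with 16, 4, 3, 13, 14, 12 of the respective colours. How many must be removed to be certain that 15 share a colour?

61

In the worst case you take as many as possible of each colour without reaching 15: 14 + 4 + 3 + 13 + 14 + 12 = 60.
The next one must give 15 of some colour, so 60 + 1 = 61.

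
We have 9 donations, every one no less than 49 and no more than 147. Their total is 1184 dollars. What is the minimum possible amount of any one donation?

Minimizing one value means maximizing the remaining 8.
The other 8 can take up 8 × 147 = 1176 ≥ 1184 − 49, so one donation can sit at its floor of 49.
Achievable: one at 49 and the other 8 totalling 1135, which fits since 8 × 49 ≤ 1135 ≤ 8 × 147.

49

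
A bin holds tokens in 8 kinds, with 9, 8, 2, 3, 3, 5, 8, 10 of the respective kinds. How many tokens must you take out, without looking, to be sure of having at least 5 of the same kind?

In the worst case you take as many as possible of each kind without reaching 5: 4 + 4 + 2 + 3 + 3 + 4 + 4 + 4 = 28.
The next one must give 5 of some kind, so 28 + 1 = 29.

29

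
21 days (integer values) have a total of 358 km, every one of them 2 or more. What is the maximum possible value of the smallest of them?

The average is 358/21 < 18, so some value is ≤ 17.
Equality holds with 20 values of 17 and 1 value of 18.

17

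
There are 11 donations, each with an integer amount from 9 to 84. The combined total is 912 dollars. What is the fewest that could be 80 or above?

Suppose at most 11 − j of them reach 80; then j values are ≤ 79 and the rest ≤ 84.
The total is then ≤ 79·j + 84·(11 − j) = 924 − 5j. For this to be ≥ 912 we need j ≤ 2, so at least 11 − 2 = 9 must reach 80.
Exactly 9 works: 9 values at 84 and 2 at 79 total 914; lower one of the high values by 2 (still ≥ 80) to hit 912.

9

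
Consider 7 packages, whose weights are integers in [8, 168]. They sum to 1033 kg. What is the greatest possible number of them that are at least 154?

6

Suppose k of them are at least 154. Those contribute at least 154 each and the other 7 − k at least 8 each.
So the total is at least 154k + 8(7 − k) = 56 + 146k. This must be ≤ 1033, giving k ≤ 6.
k = 6 is achieved by 6 values at 154 and 1 at 8, total 932; add 101 to one value (staying below 154) to reach 1033.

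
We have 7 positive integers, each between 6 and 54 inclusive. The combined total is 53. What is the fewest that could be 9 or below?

If only k of them are at most 9, the other 7 − k are at least 10, so the total is at least (7 − k)·10 + k·6.
This is ≤ 53, so (7 − k)·10 + 6k ≤ 53, which gives k ≥ 5.
Exactly 5 works: 5 values at 6 and 2 at 10 total 50; raise one of the low values by 3 (still ≤ 9) to hit 53.

5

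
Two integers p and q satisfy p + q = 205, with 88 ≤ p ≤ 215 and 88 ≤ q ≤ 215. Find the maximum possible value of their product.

10506

pq = p(205 − p) is maximized when p is as near 205/2 as the bounds allow.
Taking p = 102 and q = 103 (both in [88, 215]) gives pq = 10506.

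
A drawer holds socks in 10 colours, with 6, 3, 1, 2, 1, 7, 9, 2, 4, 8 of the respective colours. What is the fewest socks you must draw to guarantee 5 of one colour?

In the worst case you take as many as possible of each colour without reaching 5: 4 + 3 + 1 + 2 + 1 + 4 + 4 + 2 + 4 + 4 = 29.
The next one must give 5 of some colour, so 29 + 1 = 30.

30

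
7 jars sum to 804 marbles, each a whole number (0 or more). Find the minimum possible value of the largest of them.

115

If every one of the 7 were at most 114, the total would be at most 7 × 114 = 798 < 804.
Achievable: 6 of them at 115 and 1 at 114 total 804.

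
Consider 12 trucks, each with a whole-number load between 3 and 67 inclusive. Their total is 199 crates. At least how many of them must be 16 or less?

Let j be the number exceeding 16. Then the total is ≥ 17·j + 3·(12 − j) = 36 + 14j.
So 14j ≤ 163 and j ≤ 11; hence at least 12 − 11 = 1 are ≤ 16.
Exactly 1 works: 1 value at 3 and 11 at 17 total 190; raise one of the low values by 9 (still ≤ 16) to hit 199.

1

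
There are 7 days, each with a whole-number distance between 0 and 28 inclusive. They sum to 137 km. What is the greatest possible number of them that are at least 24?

5

With k values at 24 or above and the rest at least 0, the sum is at least 0 + 24k.
Since the sum is 137, we need 24k ≤ 137, i.e. k ≤ 5.
k = 5 is achieved by 5 values at 24 and 2 at 0, total 120; add 17 to one value (staying below 24) to reach 137.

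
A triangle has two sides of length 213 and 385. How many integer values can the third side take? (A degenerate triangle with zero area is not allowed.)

425

The triangle inequality gives |213 − 385| < c < 213 + 385, i.e. 172 < c < 598.
So c can be any integer from 173 to 597: 425 values.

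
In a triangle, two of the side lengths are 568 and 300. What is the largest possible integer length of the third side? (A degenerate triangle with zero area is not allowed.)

867

The third side must be less than 568 + 300 = 868.
The largest integer below 868 is 867.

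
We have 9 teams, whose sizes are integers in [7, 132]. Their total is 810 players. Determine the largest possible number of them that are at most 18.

3

Suppose k of them are at most 18. Those contribute at most 18 each and the rest at most 132 each.
So the total is at most 18k + 132(9 − k) = 1188 − 114k. This must still be ≥ 810, so k ≤ 3.
k = 3 is achieved by 3 values at 18 and 6 at 132, total 846; lower one of the 132's by 36 (still > 18) to reach 810.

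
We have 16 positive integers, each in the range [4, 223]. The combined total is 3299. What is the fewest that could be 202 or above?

If only k of them are at least 202, the other 16 − k are at most 201, so the total is at most k·223 + (16 − k)·201.
This must reach 3299, so k·223 + (16 − k)·201 ≥ 3299, giving k ≥ 4.
Exactly 4 works: 4 values at 223 and 12 at 201 total 3304; lower one of the high values by 5 (still ≥ 202) to hit 3299.

4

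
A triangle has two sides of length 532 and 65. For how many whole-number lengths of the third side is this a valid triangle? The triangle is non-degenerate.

The triangle inequality gives |532 − 65| < c < 532 + 65, i.e. 467 < c < 597.
So c can be any integer from 468 to 596: 129 values.

129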